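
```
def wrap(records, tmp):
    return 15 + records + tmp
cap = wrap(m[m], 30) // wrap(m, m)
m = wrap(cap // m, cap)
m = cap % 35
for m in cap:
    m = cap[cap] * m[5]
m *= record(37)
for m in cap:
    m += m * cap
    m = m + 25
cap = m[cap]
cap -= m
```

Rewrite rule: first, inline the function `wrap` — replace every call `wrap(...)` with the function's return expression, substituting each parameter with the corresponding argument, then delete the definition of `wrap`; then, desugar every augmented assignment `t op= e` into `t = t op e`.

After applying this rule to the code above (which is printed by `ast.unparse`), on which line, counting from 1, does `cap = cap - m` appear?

11

Transformed code:
cap = (15 + m[m] + 30) // (15 + m + m)
m = 15 + cap // m + cap
m = cap % 35
for m in cap:
    m = cap[cap] * m[5]
m = m * record(37)
for m in cap:
    m = m + m * cap
    m = m + 25
cap = m[cap]
cap = cap - m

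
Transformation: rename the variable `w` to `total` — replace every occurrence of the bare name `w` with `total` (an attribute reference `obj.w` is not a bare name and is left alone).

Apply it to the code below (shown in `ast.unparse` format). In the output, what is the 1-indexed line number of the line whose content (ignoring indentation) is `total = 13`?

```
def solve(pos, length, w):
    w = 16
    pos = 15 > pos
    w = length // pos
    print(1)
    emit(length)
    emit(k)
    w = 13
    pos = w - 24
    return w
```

Transformed code:
def solve(pos, length, total):
    total = 16
    pos = 15 > pos
    total = length // pos
    print(1)
    emit(length)
    emit(k)
    total = 13
    pos = total - 24
    return total

8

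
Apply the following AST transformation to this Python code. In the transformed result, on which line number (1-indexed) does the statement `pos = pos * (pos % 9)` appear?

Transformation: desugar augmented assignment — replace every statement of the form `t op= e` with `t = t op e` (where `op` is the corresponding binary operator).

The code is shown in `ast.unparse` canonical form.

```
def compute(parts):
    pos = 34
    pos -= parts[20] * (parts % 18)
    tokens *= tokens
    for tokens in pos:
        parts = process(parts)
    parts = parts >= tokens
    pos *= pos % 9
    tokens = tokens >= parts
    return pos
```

Transformed code:
def compute(parts):
    pos = 34
    pos = pos - parts[20] * (parts % 18)
    tokens = tokens * tokens
    for tokens in pos:
        parts = process(parts)
    parts = parts >= tokens
    pos = pos * (pos % 9)
    tokens = tokens >= parts
    return pos

8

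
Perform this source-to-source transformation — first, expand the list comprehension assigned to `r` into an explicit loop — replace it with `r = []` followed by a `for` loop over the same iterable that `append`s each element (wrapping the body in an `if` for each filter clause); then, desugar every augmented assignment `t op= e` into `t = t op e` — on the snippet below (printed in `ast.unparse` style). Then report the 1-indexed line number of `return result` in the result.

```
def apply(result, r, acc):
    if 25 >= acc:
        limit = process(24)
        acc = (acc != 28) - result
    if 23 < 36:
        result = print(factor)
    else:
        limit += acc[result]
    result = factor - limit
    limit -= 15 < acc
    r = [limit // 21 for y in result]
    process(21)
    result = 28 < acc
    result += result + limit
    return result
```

Transformed code:
def apply(result, r, acc):
    if 25 >= acc:
        limit = process(24)
        acc = (acc != 28) - result
    if 23 < 36:
        result = print(factor)
    else:
        limit = limit + acc[result]
    result = factor - limit
    limit = limit - (15 < acc)
    r = []
    for y in result:
        r.append(limit // 21)
    process(21)
    result = 28 < acc
    result = result + (result + limit)
    return result

17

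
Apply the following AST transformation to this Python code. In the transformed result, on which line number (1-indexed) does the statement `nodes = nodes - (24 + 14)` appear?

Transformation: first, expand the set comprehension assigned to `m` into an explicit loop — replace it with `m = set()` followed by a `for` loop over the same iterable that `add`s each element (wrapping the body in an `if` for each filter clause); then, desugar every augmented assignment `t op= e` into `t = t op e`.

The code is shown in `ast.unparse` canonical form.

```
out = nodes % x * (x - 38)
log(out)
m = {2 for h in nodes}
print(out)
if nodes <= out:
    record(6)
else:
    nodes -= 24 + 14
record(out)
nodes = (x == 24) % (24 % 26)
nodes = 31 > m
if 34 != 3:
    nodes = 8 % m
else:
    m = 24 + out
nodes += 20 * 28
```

Transformed code:
out = nodes % x * (x - 38)
log(out)
m = set()
for h in nodes:
    m.add(2)
print(out)
if nodes <= out:
    record(6)
else:
    nodes = nodes - (24 + 14)
record(out)
nodes = (x == 24) % (24 % 26)
nodes = 31 > m
if 34 != 3:
    nodes = 8 % m
else:
    m = 24 + out
nodes = nodes + 20 * 28

10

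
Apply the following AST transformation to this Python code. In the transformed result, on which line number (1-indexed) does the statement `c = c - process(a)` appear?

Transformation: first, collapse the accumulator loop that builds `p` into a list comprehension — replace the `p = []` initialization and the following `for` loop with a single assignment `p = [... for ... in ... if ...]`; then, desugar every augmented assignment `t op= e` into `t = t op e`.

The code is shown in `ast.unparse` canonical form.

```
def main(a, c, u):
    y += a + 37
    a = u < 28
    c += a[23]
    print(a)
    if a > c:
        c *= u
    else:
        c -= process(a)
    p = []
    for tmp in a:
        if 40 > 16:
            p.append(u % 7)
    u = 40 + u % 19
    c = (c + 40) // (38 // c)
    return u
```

Transformed code:
def main(a, c, u):
    y = y + (a + 37)
    a = u < 28
    c = c + a[23]
    print(a)
    if a > c:
        c = c * u
    else:
        c = c - process(a)
    p = [u % 7 for tmp in a if 40 > 16]
    u = 40 + u % 19
    c = (c + 40) // (38 // c)
    return u

9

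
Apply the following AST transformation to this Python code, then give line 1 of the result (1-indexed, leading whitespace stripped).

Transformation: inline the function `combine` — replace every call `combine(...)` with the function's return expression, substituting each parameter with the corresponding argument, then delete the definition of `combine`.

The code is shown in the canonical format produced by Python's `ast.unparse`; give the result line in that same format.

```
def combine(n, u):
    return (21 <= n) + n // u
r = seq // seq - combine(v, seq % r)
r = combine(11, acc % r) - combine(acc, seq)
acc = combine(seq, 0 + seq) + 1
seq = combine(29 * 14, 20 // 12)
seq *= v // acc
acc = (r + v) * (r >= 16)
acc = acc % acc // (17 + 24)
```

Transformed code:
r = seq // seq - ((21 <= v) + v // (seq % r))
r = (21 <= 11) + 11 // (acc % r) - ((21 <= acc) + acc // seq)
acc = (21 <= seq) + seq // (0 + seq) + 1
seq = (21 <= 29 * 14) + 29 * 14 // (20 // 12)
seq *= v // acc
acc = (r + v) * (r >= 16)
acc = acc % acc // (17 + 24)

r = seq // seq - ((21 <= v) + v // (seq % r))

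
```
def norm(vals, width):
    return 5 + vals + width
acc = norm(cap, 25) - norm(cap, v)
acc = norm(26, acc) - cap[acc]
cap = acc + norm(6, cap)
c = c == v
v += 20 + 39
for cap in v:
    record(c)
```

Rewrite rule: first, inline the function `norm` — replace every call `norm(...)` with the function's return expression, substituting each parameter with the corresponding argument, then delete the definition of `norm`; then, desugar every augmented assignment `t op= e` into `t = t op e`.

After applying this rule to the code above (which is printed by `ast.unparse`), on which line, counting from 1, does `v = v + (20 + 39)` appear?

Transformed code:
acc = 5 + cap + 25 - (5 + cap + v)
acc = 5 + 26 + acc - cap[acc]
cap = acc + (5 + 6 + cap)
c = c == v
v = v + (20 + 39)
for cap in v:
    record(c)

5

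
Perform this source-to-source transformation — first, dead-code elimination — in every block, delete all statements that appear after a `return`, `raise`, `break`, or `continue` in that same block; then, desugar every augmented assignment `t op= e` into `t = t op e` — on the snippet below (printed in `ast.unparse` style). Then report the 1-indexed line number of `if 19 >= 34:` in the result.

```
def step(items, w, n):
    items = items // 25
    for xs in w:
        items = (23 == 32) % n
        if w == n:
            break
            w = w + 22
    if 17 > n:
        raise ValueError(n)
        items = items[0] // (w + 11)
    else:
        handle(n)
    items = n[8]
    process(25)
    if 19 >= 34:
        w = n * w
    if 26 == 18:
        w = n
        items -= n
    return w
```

Transformed code:
def step(items, w, n):
    items = items // 25
    for xs in w:
        items = (23 == 32) % n
        if w == n:
            break
    if 17 > n:
        raise ValueError(n)
    else:
        handle(n)
    items = n[8]
    process(25)
    if 19 >= 34:
        w = n * w
    if 26 == 18:
        w = n
        items = items - n
    return w

13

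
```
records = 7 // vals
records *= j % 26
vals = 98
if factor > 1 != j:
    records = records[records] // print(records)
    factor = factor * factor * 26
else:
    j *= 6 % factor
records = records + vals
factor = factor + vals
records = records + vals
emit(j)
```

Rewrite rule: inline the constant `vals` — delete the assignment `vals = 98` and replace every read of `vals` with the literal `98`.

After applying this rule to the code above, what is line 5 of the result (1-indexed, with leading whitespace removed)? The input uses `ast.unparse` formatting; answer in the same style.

factor = factor * factor * 26

Transformed code:
records = 7 // 98
records *= j % 26
if factor > 1 != j:
    records = records[records] // print(records)
    factor = factor * factor * 26
else:
    j *= 6 % factor
records = records + 98
factor = factor + 98
records = records + 98
emit(j)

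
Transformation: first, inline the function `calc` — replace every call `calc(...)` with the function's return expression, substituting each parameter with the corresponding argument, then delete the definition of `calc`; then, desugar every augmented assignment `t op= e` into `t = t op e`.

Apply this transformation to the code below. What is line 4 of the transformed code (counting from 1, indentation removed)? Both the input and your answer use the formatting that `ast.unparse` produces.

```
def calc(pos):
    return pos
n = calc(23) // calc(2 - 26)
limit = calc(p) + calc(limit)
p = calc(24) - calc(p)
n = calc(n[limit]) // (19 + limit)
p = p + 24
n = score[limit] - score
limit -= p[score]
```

Transformed code:
n = 23 // (2 - 26)
limit = p + limit
p = 24 - p
n = n[limit] // (19 + limit)
p = p + 24
n = score[limit] - score
limit = limit - p[score]

n = n[limit] // (19 + limit)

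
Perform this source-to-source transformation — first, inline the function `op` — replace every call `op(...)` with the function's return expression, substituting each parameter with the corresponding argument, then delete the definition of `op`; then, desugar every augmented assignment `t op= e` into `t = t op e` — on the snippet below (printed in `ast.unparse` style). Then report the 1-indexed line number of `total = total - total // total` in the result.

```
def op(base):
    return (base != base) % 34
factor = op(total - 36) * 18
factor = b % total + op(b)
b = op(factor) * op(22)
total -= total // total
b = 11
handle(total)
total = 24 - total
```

Transformed code:
factor = (total - 36 != total - 36) % 34 * 18
factor = b % total + (b != b) % 34
b = (factor != factor) % 34 * ((22 != 22) % 34)
total = total - total // total
b = 11
handle(total)
total = 24 - total

4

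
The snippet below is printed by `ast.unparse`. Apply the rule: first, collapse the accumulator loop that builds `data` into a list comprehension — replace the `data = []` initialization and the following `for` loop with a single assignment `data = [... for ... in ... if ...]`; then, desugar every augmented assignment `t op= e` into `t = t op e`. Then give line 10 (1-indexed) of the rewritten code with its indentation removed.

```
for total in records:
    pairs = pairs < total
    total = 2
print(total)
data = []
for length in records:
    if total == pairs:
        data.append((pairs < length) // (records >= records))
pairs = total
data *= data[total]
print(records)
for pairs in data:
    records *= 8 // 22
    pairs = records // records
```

records = records * (8 // 22)

Transformed code:
for total in records:
    pairs = pairs < total
    total = 2
print(total)
data = [(pairs < length) // (records >= records) for length in records if total == pairs]
pairs = total
data = data * data[total]
print(records)
for pairs in data:
    records = records * (8 // 22)
    pairs = records // records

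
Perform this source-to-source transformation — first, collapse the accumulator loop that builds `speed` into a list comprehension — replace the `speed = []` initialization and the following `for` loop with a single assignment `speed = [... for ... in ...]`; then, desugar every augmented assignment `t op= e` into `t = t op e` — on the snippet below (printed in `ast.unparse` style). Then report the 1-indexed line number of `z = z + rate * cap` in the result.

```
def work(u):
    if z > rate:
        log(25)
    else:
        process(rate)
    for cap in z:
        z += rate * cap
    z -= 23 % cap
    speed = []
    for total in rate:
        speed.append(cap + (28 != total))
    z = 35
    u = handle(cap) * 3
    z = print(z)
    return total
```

Transformed code:
def work(u):
    if z > rate:
        log(25)
    else:
        process(rate)
    for cap in z:
        z = z + rate * cap
    z = z - 23 % cap
    speed = [cap + (28 != total) for total in rate]
    z = 35
    u = handle(cap) * 3
    z = print(z)
    return total

7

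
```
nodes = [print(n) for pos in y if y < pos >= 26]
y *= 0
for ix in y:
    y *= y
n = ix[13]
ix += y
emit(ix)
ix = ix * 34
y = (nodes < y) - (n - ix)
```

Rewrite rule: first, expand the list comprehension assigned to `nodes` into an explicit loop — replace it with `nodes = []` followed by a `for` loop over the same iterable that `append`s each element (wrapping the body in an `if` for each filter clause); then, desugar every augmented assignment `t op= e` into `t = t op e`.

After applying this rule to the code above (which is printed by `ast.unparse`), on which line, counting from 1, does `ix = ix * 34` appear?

11

Transformed code:
nodes = []
for pos in y:
    if y < pos >= 26:
        nodes.append(print(n))
y = y * 0
for ix in y:
    y = y * y
n = ix[13]
ix = ix + y
emit(ix)
ix = ix * 34
y = (nodes < y) - (n - ix)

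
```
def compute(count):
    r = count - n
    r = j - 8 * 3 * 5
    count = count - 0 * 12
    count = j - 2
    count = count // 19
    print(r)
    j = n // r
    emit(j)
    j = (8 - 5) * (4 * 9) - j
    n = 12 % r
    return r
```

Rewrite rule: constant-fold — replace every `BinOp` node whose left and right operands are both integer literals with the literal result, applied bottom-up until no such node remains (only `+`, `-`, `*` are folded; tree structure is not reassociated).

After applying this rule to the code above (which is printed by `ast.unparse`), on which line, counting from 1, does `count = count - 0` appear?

4

Transformed code:
def compute(count):
    r = count - n
    r = j - 120
    count = count - 0
    count = j - 2
    count = count // 19
    print(r)
    j = n // r
    emit(j)
    j = 108 - j
    n = 12 % r
    return r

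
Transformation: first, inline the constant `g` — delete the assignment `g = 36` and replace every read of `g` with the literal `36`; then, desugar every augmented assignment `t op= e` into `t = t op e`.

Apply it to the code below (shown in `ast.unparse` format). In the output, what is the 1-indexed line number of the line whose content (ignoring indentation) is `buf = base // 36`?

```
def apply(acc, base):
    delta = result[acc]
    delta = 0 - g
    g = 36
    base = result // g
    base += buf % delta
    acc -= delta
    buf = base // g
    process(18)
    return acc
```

7

Transformed code:
def apply(acc, base):
    delta = result[acc]
    delta = 0 - 36
    base = result // 36
    base = base + buf % delta
    acc = acc - delta
    buf = base // 36
    process(18)
    return acc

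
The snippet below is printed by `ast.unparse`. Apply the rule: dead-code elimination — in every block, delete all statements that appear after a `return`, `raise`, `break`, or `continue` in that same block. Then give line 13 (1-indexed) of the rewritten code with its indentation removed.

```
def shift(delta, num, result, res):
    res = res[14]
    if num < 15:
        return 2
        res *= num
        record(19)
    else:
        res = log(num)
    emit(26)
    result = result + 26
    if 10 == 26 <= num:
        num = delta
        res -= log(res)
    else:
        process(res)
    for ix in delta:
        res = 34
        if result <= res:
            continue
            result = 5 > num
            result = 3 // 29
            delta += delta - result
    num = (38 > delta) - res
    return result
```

Transformed code:
def shift(delta, num, result, res):
    res = res[14]
    if num < 15:
        return 2
    else:
        res = log(num)
    emit(26)
    result = result + 26
    if 10 == 26 <= num:
        num = delta
        res -= log(res)
    else:
        process(res)
    for ix in delta:
        res = 34
        if result <= res:
            continue
    num = (38 > delta) - res
    return result

process(res)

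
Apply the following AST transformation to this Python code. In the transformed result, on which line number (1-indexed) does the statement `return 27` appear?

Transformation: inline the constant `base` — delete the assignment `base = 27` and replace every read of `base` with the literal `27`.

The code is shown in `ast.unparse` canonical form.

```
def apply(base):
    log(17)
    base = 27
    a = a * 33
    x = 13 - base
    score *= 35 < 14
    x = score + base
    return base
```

7

Transformed code:
def apply(base):
    log(17)
    a = a * 33
    x = 13 - 27
    score *= 35 < 14
    x = score + 27
    return 27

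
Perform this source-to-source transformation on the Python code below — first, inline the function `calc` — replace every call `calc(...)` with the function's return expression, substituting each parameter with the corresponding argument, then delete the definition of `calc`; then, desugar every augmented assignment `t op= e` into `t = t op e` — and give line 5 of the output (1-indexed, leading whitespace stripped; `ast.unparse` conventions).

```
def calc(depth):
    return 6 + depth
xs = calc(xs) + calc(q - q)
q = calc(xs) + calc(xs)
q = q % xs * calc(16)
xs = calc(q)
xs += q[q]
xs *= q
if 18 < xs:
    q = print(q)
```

Transformed code:
xs = 6 + xs + (6 + (q - q))
q = 6 + xs + (6 + xs)
q = q % xs * (6 + 16)
xs = 6 + q
xs = xs + q[q]
xs = xs * q
if 18 < xs:
    q = print(q)

xs = xs + q[q]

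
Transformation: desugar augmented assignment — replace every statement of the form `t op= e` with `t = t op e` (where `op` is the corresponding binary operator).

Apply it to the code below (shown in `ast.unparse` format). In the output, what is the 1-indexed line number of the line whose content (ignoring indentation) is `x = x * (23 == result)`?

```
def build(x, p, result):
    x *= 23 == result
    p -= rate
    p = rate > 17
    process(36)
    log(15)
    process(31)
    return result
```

Transformed code:
def build(x, p, result):
    x = x * (23 == result)
    p = p - rate
    p = rate > 17
    process(36)
    log(15)
    process(31)
    return result

2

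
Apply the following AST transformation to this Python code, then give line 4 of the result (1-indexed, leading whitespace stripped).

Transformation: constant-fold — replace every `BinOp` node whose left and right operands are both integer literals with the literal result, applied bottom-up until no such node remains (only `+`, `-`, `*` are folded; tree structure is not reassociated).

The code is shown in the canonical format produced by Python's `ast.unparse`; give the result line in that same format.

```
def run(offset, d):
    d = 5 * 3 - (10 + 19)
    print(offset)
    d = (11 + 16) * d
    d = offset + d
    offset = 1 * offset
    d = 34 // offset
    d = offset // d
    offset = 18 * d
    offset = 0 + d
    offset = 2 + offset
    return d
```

Transformed code:
def run(offset, d):
    d = -14
    print(offset)
    d = 27 * d
    d = offset + d
    offset = 1 * offset
    d = 34 // offset
    d = offset // d
    offset = 18 * d
    offset = 0 + d
    offset = 2 + offset
    return d

d = 27 * d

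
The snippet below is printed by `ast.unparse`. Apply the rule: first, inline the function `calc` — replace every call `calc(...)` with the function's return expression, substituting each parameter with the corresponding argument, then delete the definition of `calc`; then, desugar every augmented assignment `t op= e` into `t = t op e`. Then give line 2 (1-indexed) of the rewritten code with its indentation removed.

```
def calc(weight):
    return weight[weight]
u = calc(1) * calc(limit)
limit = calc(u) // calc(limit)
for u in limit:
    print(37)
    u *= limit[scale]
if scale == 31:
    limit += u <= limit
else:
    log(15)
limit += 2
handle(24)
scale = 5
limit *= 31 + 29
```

limit = u[u] // limit[limit]

Transformed code:
u = 1[1] * limit[limit]
limit = u[u] // limit[limit]
for u in limit:
    print(37)
    u = u * limit[scale]
if scale == 31:
    limit = limit + (u <= limit)
else:
    log(15)
limit = limit + 2
handle(24)
scale = 5
limit = limit * (31 + 29)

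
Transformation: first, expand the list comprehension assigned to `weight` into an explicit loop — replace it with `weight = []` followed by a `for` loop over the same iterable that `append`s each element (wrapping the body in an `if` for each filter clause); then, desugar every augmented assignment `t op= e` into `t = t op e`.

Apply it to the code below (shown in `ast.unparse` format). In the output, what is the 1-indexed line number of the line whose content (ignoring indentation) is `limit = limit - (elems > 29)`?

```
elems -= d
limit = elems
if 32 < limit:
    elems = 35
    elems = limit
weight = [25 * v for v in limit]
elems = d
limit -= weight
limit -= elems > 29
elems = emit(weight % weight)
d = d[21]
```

11

Transformed code:
elems = elems - d
limit = elems
if 32 < limit:
    elems = 35
    elems = limit
weight = []
for v in limit:
    weight.append(25 * v)
elems = d
limit = limit - weight
limit = limit - (elems > 29)
elems = emit(weight % weight)
d = d[21]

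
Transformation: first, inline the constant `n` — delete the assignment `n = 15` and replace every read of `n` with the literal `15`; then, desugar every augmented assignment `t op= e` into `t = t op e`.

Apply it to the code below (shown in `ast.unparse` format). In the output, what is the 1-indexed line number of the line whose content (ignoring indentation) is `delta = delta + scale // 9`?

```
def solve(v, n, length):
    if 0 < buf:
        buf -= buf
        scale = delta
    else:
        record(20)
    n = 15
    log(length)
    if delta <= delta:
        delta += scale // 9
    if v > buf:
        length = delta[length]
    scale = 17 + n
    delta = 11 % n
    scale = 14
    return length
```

9

Transformed code:
def solve(v, n, length):
    if 0 < buf:
        buf = buf - buf
        scale = delta
    else:
        record(20)
    log(length)
    if delta <= delta:
        delta = delta + scale // 9
    if v > buf:
        length = delta[length]
    scale = 17 + 15
    delta = 11 % 15
    scale = 14
    return length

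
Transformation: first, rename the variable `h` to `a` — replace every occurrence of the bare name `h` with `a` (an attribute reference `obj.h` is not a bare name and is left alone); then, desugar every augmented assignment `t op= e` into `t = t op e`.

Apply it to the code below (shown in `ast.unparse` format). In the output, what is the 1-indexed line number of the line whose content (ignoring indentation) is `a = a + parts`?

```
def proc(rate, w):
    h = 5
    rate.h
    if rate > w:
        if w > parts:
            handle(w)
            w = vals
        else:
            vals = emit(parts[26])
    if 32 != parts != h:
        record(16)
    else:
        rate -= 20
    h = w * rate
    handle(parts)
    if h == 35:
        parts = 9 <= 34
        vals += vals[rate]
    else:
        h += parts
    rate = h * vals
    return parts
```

20

Transformed code:
def proc(rate, w):
    a = 5
    rate.h
    if rate > w:
        if w > parts:
            handle(w)
            w = vals
        else:
            vals = emit(parts[26])
    if 32 != parts != a:
        record(16)
    else:
        rate = rate - 20
    a = w * rate
    handle(parts)
    if a == 35:
        parts = 9 <= 34
        vals = vals + vals[rate]
    else:
        a = a + parts
    rate = a * vals
    return parts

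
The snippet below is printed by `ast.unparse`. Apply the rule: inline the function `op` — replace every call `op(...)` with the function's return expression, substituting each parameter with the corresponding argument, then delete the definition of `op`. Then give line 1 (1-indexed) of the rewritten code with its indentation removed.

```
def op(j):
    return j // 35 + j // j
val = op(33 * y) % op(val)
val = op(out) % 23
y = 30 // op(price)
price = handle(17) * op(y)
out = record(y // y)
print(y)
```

Transformed code:
val = (33 * y // 35 + 33 * y // (33 * y)) % (val // 35 + val // val)
val = (out // 35 + out // out) % 23
y = 30 // (price // 35 + price // price)
price = handle(17) * (y // 35 + y // y)
out = record(y // y)
print(y)

val = (33 * y // 35 + 33 * y // (33 * y)) % (val // 35 + val // val)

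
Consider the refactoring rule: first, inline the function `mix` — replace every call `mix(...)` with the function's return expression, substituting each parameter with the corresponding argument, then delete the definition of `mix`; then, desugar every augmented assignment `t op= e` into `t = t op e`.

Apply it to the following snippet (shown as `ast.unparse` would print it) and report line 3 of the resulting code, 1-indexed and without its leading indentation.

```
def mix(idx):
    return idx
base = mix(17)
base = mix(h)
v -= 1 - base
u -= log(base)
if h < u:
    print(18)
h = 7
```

v = v - (1 - base)

Transformed code:
base = 17
base = h
v = v - (1 - base)
u = u - log(base)
if h < u:
    print(18)
h = 7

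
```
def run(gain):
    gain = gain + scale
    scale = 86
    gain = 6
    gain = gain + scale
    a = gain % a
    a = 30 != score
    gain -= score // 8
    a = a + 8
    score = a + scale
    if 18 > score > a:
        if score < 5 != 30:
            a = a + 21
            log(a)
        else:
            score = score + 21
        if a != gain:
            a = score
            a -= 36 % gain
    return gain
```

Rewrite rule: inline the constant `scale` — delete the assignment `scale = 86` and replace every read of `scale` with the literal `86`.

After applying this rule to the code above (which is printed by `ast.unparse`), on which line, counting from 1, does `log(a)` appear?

Transformed code:
def run(gain):
    gain = gain + 86
    gain = 6
    gain = gain + 86
    a = gain % a
    a = 30 != score
    gain -= score // 8
    a = a + 8
    score = a + 86
    if 18 > score > a:
        if score < 5 != 30:
            a = a + 21
            log(a)
        else:
            score = score + 21
        if a != gain:
            a = score
            a -= 36 % gain
    return gain

13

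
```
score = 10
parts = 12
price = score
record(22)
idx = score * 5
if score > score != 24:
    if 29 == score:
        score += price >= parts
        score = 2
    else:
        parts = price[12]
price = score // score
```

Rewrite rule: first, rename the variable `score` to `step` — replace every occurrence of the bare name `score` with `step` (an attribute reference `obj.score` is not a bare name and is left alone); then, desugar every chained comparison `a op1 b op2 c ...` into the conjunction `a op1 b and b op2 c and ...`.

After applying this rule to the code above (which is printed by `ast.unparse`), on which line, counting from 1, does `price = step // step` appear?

Transformed code:
step = 10
parts = 12
price = step
record(22)
idx = step * 5
if step > step and step != 24:
    if 29 == step:
        step += price >= parts
        step = 2
    else:
        parts = price[12]
price = step // step

12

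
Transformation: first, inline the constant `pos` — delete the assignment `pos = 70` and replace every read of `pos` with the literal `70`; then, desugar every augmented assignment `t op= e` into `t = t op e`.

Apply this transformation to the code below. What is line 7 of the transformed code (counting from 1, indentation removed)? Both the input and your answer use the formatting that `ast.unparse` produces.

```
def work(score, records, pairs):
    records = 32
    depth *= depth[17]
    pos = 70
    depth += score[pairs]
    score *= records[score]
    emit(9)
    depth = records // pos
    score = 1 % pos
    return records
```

Transformed code:
def work(score, records, pairs):
    records = 32
    depth = depth * depth[17]
    depth = depth + score[pairs]
    score = score * records[score]
    emit(9)
    depth = records // 70
    score = 1 % 70
    return records

depth = records // 70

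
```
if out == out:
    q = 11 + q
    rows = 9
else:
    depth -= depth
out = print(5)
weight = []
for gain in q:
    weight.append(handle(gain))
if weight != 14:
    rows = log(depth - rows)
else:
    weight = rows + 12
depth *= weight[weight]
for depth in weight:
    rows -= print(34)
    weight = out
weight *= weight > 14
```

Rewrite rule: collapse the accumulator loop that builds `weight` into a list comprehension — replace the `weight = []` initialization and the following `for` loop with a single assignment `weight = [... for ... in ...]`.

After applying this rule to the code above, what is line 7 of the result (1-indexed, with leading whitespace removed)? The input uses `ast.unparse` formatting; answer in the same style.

weight = [handle(gain) for gain in q]

Transformed code:
if out == out:
    q = 11 + q
    rows = 9
else:
    depth -= depth
out = print(5)
weight = [handle(gain) for gain in q]
if weight != 14:
    rows = log(depth - rows)
else:
    weight = rows + 12
depth *= weight[weight]
for depth in weight:
    rows -= print(34)
    weight = out
weight *= weight > 14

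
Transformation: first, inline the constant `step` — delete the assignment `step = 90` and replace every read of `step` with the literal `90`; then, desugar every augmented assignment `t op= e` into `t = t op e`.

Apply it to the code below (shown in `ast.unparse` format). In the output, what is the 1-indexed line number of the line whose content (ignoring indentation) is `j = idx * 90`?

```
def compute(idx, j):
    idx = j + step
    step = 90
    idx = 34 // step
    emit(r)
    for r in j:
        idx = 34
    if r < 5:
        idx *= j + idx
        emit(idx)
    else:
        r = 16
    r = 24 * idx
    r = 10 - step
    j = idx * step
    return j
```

14

Transformed code:
def compute(idx, j):
    idx = j + 90
    idx = 34 // 90
    emit(r)
    for r in j:
        idx = 34
    if r < 5:
        idx = idx * (j + idx)
        emit(idx)
    else:
        r = 16
    r = 24 * idx
    r = 10 - 90
    j = idx * 90
    return j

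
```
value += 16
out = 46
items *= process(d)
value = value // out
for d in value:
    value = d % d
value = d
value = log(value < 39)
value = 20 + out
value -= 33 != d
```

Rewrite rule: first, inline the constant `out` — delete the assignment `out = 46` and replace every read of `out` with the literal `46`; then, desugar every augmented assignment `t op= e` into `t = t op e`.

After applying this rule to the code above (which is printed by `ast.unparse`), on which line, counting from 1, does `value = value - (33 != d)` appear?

Transformed code:
value = value + 16
items = items * process(d)
value = value // 46
for d in value:
    value = d % d
value = d
value = log(value < 39)
value = 20 + 46
value = value - (33 != d)

9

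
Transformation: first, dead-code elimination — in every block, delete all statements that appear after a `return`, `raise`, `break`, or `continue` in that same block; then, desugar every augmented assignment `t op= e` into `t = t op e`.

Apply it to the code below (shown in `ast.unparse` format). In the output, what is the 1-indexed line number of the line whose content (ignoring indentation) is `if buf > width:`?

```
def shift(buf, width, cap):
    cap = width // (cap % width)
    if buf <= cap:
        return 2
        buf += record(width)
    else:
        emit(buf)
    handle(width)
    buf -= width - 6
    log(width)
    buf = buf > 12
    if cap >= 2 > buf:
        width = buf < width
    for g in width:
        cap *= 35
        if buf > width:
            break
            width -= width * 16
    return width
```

Transformed code:
def shift(buf, width, cap):
    cap = width // (cap % width)
    if buf <= cap:
        return 2
    else:
        emit(buf)
    handle(width)
    buf = buf - (width - 6)
    log(width)
    buf = buf > 12
    if cap >= 2 > buf:
        width = buf < width
    for g in width:
        cap = cap * 35
        if buf > width:
            break
    return width

15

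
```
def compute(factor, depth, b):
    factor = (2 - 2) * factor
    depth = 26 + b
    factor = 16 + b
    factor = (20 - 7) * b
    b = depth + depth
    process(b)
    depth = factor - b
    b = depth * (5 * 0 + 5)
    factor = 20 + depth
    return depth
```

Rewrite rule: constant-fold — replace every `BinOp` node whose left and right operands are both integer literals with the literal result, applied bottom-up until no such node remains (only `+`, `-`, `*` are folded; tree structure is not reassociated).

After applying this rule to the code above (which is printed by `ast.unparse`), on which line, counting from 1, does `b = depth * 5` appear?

Transformed code:
def compute(factor, depth, b):
    factor = 0 * factor
    depth = 26 + b
    factor = 16 + b
    factor = 13 * b
    b = depth + depth
    process(b)
    depth = factor - b
    b = depth * 5
    factor = 20 + depth
    return depth

9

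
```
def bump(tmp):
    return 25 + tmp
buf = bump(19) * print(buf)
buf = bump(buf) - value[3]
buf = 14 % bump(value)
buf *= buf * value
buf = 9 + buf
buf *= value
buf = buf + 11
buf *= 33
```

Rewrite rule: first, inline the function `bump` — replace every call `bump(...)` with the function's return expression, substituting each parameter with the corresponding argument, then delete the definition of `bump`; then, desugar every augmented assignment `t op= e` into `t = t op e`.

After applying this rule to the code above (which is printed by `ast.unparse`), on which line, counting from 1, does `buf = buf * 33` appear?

Transformed code:
buf = (25 + 19) * print(buf)
buf = 25 + buf - value[3]
buf = 14 % (25 + value)
buf = buf * (buf * value)
buf = 9 + buf
buf = buf * value
buf = buf + 11
buf = buf * 33

8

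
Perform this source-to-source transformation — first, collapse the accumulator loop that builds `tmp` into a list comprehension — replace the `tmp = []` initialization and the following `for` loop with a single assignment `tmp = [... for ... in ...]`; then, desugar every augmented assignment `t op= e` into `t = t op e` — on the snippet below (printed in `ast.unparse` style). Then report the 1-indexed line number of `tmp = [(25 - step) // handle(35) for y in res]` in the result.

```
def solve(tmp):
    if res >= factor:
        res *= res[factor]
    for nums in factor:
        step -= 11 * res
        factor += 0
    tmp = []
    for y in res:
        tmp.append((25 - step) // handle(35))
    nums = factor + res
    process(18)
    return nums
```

7

Transformed code:
def solve(tmp):
    if res >= factor:
        res = res * res[factor]
    for nums in factor:
        step = step - 11 * res
        factor = factor + 0
    tmp = [(25 - step) // handle(35) for y in res]
    nums = factor + res
    process(18)
    return nums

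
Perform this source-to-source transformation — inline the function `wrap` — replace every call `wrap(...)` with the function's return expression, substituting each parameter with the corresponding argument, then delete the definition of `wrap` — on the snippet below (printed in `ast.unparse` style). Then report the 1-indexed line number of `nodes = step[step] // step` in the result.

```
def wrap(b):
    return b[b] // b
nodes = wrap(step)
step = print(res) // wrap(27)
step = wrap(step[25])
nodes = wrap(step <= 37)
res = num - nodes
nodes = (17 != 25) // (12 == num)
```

1

Transformed code:
nodes = step[step] // step
step = print(res) // (27[27] // 27)
step = step[25][step[25]] // step[25]
nodes = (step <= 37)[step <= 37] // (step <= 37)
res = num - nodes
nodes = (17 != 25) // (12 == num)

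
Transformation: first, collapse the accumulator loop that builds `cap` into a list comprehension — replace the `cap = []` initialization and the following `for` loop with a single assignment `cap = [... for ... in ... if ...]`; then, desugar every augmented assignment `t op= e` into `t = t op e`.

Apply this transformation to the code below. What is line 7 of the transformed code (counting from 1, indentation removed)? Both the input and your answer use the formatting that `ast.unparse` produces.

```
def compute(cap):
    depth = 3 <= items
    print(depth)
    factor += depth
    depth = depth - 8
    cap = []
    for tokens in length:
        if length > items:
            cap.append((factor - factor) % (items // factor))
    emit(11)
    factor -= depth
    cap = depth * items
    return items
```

Transformed code:
def compute(cap):
    depth = 3 <= items
    print(depth)
    factor = factor + depth
    depth = depth - 8
    cap = [(factor - factor) % (items // factor) for tokens in length if length > items]
    emit(11)
    factor = factor - depth
    cap = depth * items
    return items

emit(11)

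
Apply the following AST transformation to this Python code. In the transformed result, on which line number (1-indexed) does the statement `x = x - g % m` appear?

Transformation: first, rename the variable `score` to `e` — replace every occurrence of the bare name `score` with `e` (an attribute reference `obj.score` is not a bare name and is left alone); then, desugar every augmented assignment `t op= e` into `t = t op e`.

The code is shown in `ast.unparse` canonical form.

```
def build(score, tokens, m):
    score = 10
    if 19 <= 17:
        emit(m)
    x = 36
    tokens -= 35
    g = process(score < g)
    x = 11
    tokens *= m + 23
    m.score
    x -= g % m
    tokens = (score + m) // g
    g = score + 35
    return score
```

Transformed code:
def build(e, tokens, m):
    e = 10
    if 19 <= 17:
        emit(m)
    x = 36
    tokens = tokens - 35
    g = process(e < g)
    x = 11
    tokens = tokens * (m + 23)
    m.score
    x = x - g % m
    tokens = (e + m) // g
    g = e + 35
    return e

11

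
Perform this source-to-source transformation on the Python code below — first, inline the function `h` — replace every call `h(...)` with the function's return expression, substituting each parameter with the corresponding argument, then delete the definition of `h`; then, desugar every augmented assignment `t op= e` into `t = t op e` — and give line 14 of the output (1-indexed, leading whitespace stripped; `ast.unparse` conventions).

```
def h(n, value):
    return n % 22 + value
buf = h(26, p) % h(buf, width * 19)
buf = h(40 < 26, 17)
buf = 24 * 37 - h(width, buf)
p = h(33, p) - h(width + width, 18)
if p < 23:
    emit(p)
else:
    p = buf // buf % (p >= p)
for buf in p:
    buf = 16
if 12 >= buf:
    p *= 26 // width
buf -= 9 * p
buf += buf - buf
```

buf = buf + (buf - buf)

Transformed code:
buf = (26 % 22 + p) % (buf % 22 + width * 19)
buf = (40 < 26) % 22 + 17
buf = 24 * 37 - (width % 22 + buf)
p = 33 % 22 + p - ((width + width) % 22 + 18)
if p < 23:
    emit(p)
else:
    p = buf // buf % (p >= p)
for buf in p:
    buf = 16
if 12 >= buf:
    p = p * (26 // width)
buf = buf - 9 * p
buf = buf + (buf - buf)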